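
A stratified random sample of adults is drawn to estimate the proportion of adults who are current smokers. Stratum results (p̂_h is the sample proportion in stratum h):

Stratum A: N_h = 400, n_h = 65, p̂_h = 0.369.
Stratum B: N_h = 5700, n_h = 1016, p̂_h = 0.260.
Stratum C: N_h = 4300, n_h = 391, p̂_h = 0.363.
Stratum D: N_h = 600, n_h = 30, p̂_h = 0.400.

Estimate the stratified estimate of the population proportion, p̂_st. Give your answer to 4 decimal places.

p̂_st ≈ 0.3119

N = 11000; stratum weights W_h = N_h/N.
p̂_st = Σ W_h p̂_h = (400·0.369 + 5700·0.260 + 4300·0.363 + 600·0.400)/11000 = 0.31186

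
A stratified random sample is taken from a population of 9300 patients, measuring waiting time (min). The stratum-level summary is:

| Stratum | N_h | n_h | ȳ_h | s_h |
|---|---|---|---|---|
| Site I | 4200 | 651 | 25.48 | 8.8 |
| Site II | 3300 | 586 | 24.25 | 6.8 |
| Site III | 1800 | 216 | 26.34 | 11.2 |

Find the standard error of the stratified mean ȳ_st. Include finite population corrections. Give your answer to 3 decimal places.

SE(ȳ_st) ≈ 0.219

V̂(ȳ_st) = Σ W_h² (1 − n_h/N_h) s_h²/n_h, with W_h = N_h/N and N = 9300:
  stratum Site I: (4200/9300)²·(1 − 651/4200)·8.8²/651 = 0.0205009
  stratum Site II: (3300/9300)²·(1 − 586/3300)·6.8²/586 = 0.00817105
  stratum Site III: (1800/9300)²·(1 − 216/1800)·11.2²/216 = 0.0191445
V̂(ȳ_st) = 0.0478165
SE(ȳ_st) = √0.0478165 = 0.21867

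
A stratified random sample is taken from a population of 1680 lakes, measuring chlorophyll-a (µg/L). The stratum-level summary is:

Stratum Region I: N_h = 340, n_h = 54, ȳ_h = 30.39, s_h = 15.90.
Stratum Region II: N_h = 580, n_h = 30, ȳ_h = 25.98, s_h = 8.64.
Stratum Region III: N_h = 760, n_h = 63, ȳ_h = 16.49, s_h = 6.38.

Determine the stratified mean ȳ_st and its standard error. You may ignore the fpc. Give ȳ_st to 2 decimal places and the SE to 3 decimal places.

ȳ_st = Σ W_h ȳ_h = (340·30.39 + 580·25.98 + 760·16.49)/1680 = 22.57940
V̂(ȳ_st) = Σ W_h² s_h²/n_h, with W_h = N_h/N and N = 1680:
  stratum Region I: (340/1680)²·15.90²/54 = 0.191752
  stratum Region II: (580/1680)²·8.64²/30 = 0.296581
  stratum Region III: (760/1680)²·6.38²/63 = 0.132224
V̂(ȳ_st) = 0.620557
SE(ȳ_st) = √0.620557 = 0.787754

ȳ_st ≈ 22.58, SE ≈ 0.788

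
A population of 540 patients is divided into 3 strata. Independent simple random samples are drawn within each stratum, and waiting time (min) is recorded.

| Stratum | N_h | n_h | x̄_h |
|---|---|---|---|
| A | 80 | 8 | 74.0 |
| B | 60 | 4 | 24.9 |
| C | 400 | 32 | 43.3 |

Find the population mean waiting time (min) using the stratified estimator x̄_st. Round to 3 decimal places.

x̄_st ≈ 45.804

N = Σ N_h = 540. Stratum weights W_h = N_h/N.
x̄_st = (80·74.0 + 60·24.9 + 400·43.3) / 540 = 45.80370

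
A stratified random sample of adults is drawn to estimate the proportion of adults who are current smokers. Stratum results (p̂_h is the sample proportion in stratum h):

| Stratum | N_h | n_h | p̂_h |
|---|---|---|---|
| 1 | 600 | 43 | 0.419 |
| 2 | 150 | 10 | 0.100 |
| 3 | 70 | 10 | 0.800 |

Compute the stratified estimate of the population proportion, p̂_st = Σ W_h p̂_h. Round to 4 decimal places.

N = 820; stratum weights W_h = N_h/N.
p̂_st = Σ W_h p̂_h = (600·0.419 + 150·0.100 + 70·0.800)/820 = 0.39317

p̂_st ≈ 0.3932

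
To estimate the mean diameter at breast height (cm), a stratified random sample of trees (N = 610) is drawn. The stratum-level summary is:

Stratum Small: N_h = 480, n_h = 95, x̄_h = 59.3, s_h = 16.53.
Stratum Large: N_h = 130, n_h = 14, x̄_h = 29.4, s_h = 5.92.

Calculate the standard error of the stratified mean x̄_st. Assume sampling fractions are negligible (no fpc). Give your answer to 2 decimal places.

SE(x̄_st) ≈ 1.38

V̂(x̄_st) = Σ W_h² s_h²/n_h, with W_h = N_h/N and N = 610:
  stratum Small: (480/610)²·16.53²/95 = 1.78092
  stratum Large: (130/610)²·5.92²/14 = 0.113695
V̂(x̄_st) = 1.89462
SE(x̄_st) = √1.89462 = 1.37645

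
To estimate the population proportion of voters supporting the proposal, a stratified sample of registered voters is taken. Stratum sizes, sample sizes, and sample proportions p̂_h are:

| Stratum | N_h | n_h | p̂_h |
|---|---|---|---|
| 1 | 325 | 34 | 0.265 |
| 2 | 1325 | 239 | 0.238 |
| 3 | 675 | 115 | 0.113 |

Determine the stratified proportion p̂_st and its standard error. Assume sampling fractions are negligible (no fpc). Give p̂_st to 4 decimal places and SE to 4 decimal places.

p̂_st ≈ 0.2055, SE ≈ 0.0209

N = 2325; stratum weights W_h = N_h/N.
p̂_st = Σ W_h p̂_h = (325·0.265 + 1325·0.238 + 675·0.113)/2325 = 0.20548
V̂(p̂_st) = Σ W_h² p̂_h(1−p̂_h)/(n_h−1):
  stratum 1: (325/2325)²·0.265·0.735/33 = 0.000115329
  stratum 2: (1325/2325)²·0.238·0.762/238 = 0.00024748
  stratum 3: (675/2325)²·0.113·0.887/114 = 7.41069e-05
V̂(p̂_st) = 0.000436917; SE = √V̂ = 0.0209026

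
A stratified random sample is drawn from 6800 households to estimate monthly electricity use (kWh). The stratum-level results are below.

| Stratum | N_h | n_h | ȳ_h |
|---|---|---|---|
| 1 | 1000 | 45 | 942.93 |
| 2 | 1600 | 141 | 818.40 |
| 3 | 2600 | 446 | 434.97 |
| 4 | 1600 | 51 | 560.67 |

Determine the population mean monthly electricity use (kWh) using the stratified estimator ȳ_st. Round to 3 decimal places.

ȳ_st ≈ 629.465

N = Σ N_h = 6800. Stratum weights W_h = N_h/N.
ȳ_st = (1000·942.93 + 1600·818.40 + 2600·434.97 + 1600·560.67) / 6800 = 629.46529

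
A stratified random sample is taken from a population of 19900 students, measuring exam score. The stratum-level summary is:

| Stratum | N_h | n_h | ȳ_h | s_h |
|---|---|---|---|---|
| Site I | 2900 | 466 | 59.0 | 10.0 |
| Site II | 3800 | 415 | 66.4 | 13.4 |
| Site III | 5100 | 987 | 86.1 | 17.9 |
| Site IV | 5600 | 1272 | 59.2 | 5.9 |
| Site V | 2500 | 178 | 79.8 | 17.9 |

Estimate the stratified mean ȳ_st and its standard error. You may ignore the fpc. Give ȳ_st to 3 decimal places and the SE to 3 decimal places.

ȳ_st ≈ 70.028, SE ≈ 0.269

ȳ_st = Σ W_h ȳ_h = (2900·59.0 + 3800·66.4 + 5100·86.1 + 5600·59.2 + 2500·79.8)/19900 = 70.02764
V̂(ȳ_st) = Σ W_h² s_h²/n_h, with W_h = N_h/N and N = 19900:
  stratum Site I: (2900/19900)²·10.0²/466 = 0.00455726
  stratum Site II: (3800/19900)²·13.4²/415 = 0.0157769
  stratum Site III: (5100/19900)²·17.9²/987 = 0.0213218
  stratum Site IV: (5600/19900)²·5.9²/1272 = 0.00216714
  stratum Site V: (2500/19900)²·17.9²/178 = 0.0284093
V̂(ȳ_st) = 0.0722324
SE(ȳ_st) = √0.0722324 = 0.268761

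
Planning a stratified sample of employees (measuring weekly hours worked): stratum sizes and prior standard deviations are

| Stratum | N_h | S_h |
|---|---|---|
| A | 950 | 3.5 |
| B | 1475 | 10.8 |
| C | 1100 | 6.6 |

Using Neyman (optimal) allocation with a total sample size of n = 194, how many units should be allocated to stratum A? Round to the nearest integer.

24

Neyman allocation: n_h = n · N_h S_h / Σ N_i S_i, with n = 194.
  stratum A: N_h·S_h = 950·3.5 = 3325.00
  stratum B: N_h·S_h = 1475·10.8 = 15930.00
  stratum C: N_h·S_h = 1100·6.6 = 7260.00
Σ N_h S_h = 26515.00
n for stratum A = 194·3325.00/26515.00 = 24.328 → 24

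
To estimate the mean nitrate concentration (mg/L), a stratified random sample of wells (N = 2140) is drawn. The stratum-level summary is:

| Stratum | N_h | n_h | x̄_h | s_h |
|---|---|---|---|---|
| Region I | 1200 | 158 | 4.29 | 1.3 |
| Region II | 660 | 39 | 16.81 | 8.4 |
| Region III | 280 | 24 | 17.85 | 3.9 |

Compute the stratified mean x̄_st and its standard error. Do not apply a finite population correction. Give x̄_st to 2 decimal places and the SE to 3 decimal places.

x̄_st ≈ 9.93, SE ≈ 0.432

x̄_st = Σ W_h x̄_h = (1200·4.29 + 660·16.81 + 280·17.85)/2140 = 9.92551
V̂(x̄_st) = Σ W_h² s_h²/n_h, with W_h = N_h/N and N = 2140:
  stratum Region I: (1200/2140)²·1.3²/158 = 0.00336329
  stratum Region II: (660/2140)²·8.4²/39 = 0.172089
  stratum Region III: (280/2140)²·3.9²/24 = 0.0108494
V̂(x̄_st) = 0.186302
SE(x̄_st) = √0.186302 = 0.431627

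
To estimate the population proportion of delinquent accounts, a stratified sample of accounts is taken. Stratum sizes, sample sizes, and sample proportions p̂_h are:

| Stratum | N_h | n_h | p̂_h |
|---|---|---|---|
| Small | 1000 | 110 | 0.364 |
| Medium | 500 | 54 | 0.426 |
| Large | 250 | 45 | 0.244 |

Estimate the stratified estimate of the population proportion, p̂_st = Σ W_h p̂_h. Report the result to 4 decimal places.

N = 1750; stratum weights W_h = N_h/N.
p̂_st = Σ W_h p̂_h = (1000·0.364 + 500·0.426 + 250·0.244)/1750 = 0.36457

p̂_st ≈ 0.3646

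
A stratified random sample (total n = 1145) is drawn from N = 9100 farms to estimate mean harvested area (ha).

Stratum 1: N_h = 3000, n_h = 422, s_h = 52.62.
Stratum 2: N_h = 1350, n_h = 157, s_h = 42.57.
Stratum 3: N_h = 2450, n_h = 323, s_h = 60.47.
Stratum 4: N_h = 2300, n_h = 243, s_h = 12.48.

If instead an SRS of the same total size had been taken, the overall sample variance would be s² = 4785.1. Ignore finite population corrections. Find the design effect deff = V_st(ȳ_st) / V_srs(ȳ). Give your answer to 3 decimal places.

deff ≈ 0.438

V̂(ȳ_st) = Σ W_h² s_h²/n_h, with W_h = N_h/N and N = 9100:
  stratum 1: (3000/9100)²·52.62²/422 = 0.713098
  stratum 2: (1350/9100)²·42.57²/157 = 0.254034
  stratum 3: (2450/9100)²·60.47²/323 = 0.820591
  stratum 4: (2300/9100)²·12.48²/243 = 0.0409445
V_st = 1.82867
V_srs = s²/n = 4785.1/1145 = 4.17913
deff = V_st / V_srs = 1.82867/4.17913 = 0.4376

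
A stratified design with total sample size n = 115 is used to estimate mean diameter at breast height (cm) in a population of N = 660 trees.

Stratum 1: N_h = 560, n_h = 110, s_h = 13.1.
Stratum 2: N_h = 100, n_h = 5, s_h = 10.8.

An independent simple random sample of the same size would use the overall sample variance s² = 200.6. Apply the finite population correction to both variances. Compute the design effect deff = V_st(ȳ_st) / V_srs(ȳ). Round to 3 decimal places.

deff ≈ 0.980

V̂(ȳ_st) = Σ W_h² (1 − n_h/N_h) s_h²/n_h, with W_h = N_h/N and N = 660:
  stratum 1: (560/660)²·(1 − 110/560)·13.1²/110 = 0.902532
  stratum 2: (100/660)²·(1 − 5/100)·10.8²/5 = 0.50876
V_st = 1.41129
V_srs = (1 − 115/660)·200.6/115 = 1.44041
deff = V_st / V_srs = 1.41129/1.44041 = 0.9798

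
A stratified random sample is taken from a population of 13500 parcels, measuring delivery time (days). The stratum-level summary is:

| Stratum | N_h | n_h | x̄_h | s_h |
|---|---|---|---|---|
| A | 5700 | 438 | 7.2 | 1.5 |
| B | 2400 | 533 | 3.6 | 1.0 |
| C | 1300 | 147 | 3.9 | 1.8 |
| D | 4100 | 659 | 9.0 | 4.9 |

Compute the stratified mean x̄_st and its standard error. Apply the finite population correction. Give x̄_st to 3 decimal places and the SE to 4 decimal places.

x̄_st ≈ 6.789, SE ≈ 0.0624

x̄_st = Σ W_h x̄_h = (5700·7.2 + 2400·3.6 + 1300·3.9 + 4100·9.0)/13500 = 6.78889
V̂(x̄_st) = Σ W_h² (1 − n_h/N_h) s_h²/n_h, with W_h = N_h/N and N = 13500:
  stratum A: (5700/13500)²·(1 − 438/5700)·1.5²/438 = 0.000845408
  stratum B: (2400/13500)²·(1 − 533/2400)·1.0²/533 = 4.61276e-05
  stratum C: (1300/13500)²·(1 − 147/1300)·1.8²/147 = 0.000181273
  stratum D: (4100/13500)²·(1 − 659/4100)·4.9²/659 = 0.00282038
V̂(x̄_st) = 0.00389319
SE(x̄_st) = √0.00389319 = 0.0623954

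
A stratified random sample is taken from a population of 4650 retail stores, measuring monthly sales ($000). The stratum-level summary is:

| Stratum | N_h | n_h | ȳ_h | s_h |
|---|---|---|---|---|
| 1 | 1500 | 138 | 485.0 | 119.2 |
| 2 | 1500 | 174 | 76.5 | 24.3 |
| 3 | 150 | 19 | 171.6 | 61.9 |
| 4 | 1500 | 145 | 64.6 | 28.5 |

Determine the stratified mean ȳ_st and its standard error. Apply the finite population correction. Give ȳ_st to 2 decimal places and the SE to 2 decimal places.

ȳ_st = Σ W_h ȳ_h = (1500·485.0 + 1500·76.5 + 150·171.6 + 1500·64.6)/4650 = 207.50323
V̂(ȳ_st) = Σ W_h² (1 − n_h/N_h) s_h²/n_h, with W_h = N_h/N and N = 4650:
  stratum 1: (1500/4650)²·(1 − 138/1500)·119.2²/138 = 9.72828
  stratum 2: (1500/4650)²·(1 − 174/1500)·24.3²/174 = 0.312171
  stratum 3: (150/4650)²·(1 − 19/150)·61.9²/19 = 0.183267
  stratum 4: (1500/4650)²·(1 − 145/1500)·28.5²/145 = 0.526558
V̂(ȳ_st) = 10.7503
SE(ȳ_st) = √10.7503 = 3.27876

ȳ_st ≈ 207.50, SE ≈ 3.28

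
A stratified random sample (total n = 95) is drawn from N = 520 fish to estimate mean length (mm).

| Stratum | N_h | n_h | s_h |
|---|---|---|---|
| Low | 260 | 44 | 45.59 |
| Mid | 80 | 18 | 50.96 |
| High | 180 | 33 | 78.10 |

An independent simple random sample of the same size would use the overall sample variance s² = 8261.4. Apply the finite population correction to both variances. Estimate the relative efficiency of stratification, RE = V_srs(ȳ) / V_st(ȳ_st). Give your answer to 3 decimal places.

V̂(ȳ_st) = Σ W_h² (1 − n_h/N_h) s_h²/n_h, with W_h = N_h/N and N = 520:
  stratum Low: (260/520)²·(1 − 44/260)·45.59²/44 = 9.81086
  stratum Mid: (80/520)²·(1 − 18/80)·50.96²/18 = 2.64644
  stratum High: (180/520)²·(1 − 33/180)·78.10²/33 = 18.0872
V_st = 30.5445
V_srs = (1 − 95/520)·8261.4/95 = 71.0748
Relative efficiency = V_srs / V_st = 71.0748/30.5445 = 2.3269

RE ≈ 2.327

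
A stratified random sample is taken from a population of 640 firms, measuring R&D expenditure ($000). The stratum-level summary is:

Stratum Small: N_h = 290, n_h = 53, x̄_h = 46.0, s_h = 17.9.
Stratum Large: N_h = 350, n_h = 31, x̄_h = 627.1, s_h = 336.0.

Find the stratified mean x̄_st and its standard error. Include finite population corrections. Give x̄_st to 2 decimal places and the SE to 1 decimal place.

x̄_st ≈ 363.79, SE ≈ 31.5

x̄_st = Σ W_h x̄_h = (290·46.0 + 350·627.1)/640 = 363.78906
V̂(x̄_st) = Σ W_h² (1 − n_h/N_h) s_h²/n_h, with W_h = N_h/N and N = 640:
  stratum Small: (290/640)²·(1 − 53/290)·17.9²/53 = 1.01442
  stratum Large: (350/640)²·(1 − 31/350)·336.0²/31 = 992.695
V̂(x̄_st) = 993.709
SE(x̄_st) = √993.709 = 31.5231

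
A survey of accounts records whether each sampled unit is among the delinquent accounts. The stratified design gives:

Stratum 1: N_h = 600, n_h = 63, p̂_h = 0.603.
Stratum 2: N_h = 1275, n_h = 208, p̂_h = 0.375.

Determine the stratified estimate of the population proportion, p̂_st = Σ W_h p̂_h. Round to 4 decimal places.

N = 1875; stratum weights W_h = N_h/N.
p̂_st = Σ W_h p̂_h = (600·0.603 + 1275·0.375)/1875 = 0.44796

p̂_st ≈ 0.4480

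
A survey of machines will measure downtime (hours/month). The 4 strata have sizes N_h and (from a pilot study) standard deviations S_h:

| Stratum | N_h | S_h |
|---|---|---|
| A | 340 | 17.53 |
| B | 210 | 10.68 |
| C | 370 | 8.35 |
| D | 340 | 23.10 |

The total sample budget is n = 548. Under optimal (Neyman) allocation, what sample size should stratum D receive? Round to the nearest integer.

225

Neyman allocation: n_h = n · N_h S_h / Σ N_i S_i, with n = 548.
  stratum A: N_h·S_h = 340·17.53 = 5960.20
  stratum B: N_h·S_h = 210·10.68 = 2242.80
  stratum C: N_h·S_h = 370·8.35 = 3089.50
  stratum D: N_h·S_h = 340·23.10 = 7854.00
Σ N_h S_h = 19146.50
n for stratum D = 548·7854.00/19146.50 = 224.793 → 225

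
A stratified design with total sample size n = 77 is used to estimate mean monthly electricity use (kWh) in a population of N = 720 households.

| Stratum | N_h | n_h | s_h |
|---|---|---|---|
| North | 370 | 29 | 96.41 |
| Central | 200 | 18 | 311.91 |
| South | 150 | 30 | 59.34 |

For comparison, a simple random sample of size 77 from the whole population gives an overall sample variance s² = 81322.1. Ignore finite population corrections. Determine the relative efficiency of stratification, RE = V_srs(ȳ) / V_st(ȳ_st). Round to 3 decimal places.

V̂(ȳ_st) = Σ W_h² s_h²/n_h, with W_h = N_h/N and N = 720:
  stratum North: (370/720)²·96.41²/29 = 84.6417
  stratum Central: (200/720)²·311.91²/18 = 417.043
  stratum South: (150/720)²·59.34²/30 = 5.09438
V_st = 506.779
V_srs = s²/n = 81322.1/77 = 1056.13
Relative efficiency = V_srs / V_st = 1056.13/506.779 = 2.0840

RE ≈ 2.084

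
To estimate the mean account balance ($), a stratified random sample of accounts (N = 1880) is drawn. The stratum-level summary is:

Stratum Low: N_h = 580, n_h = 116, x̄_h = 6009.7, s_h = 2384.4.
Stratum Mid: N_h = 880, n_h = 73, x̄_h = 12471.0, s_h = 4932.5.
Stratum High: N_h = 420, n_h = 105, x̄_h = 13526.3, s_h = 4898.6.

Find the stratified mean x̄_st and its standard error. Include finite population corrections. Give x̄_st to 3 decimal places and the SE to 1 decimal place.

x̄_st = Σ W_h x̄_h = (580·6009.7 + 880·12471.0 + 420·13526.3)/1880 = 10713.37872
V̂(x̄_st) = Σ W_h² (1 − n_h/N_h) s_h²/n_h, with W_h = N_h/N and N = 1880:
  stratum Low: (580/1880)²·(1 − 116/580)·2384.4²/116 = 3731.9
  stratum Mid: (880/1880)²·(1 − 73/880)·4932.5²/73 = 66965.6
  stratum High: (420/1880)²·(1 − 105/420)·4898.6²/105 = 8554.58
V̂(x̄_st) = 79252.1
SE(x̄_st) = √79252.1 = 281.517

x̄_st ≈ 10713.379, SE ≈ 281.5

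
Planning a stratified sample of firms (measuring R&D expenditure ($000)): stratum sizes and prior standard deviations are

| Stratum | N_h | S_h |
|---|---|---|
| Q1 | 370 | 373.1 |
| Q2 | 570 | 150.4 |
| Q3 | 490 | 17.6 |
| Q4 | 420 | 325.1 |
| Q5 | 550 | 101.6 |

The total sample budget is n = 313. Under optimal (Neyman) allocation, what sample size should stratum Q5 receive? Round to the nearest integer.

41

Neyman allocation: n_h = n · N_h S_h / Σ N_i S_i, with n = 313.
  stratum Q1: N_h·S_h = 370·373.1 = 138047.00
  stratum Q2: N_h·S_h = 570·150.4 = 85728.00
  stratum Q3: N_h·S_h = 490·17.6 = 8624.00
  stratum Q4: N_h·S_h = 420·325.1 = 136542.00
  stratum Q5: N_h·S_h = 550·101.6 = 55880.00
Σ N_h S_h = 424821.00
n for stratum Q5 = 313·55880.00/424821.00 = 41.171 → 41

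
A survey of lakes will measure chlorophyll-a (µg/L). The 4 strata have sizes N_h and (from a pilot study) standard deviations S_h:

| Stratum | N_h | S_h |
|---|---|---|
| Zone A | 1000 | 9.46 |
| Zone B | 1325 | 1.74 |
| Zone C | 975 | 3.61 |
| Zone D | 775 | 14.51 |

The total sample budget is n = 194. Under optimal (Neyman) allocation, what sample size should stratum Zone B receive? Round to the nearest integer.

17

Neyman allocation: n_h = n · N_h S_h / Σ N_i S_i, with n = 194.
  stratum Zone A: N_h·S_h = 1000·9.46 = 9460.00
  stratum Zone B: N_h·S_h = 1325·1.74 = 2305.50
  stratum Zone C: N_h·S_h = 975·3.61 = 3519.75
  stratum Zone D: N_h·S_h = 775·14.51 = 11245.25
Σ N_h S_h = 26530.50
n for stratum Zone B = 194·2305.50/26530.50 = 16.859 → 17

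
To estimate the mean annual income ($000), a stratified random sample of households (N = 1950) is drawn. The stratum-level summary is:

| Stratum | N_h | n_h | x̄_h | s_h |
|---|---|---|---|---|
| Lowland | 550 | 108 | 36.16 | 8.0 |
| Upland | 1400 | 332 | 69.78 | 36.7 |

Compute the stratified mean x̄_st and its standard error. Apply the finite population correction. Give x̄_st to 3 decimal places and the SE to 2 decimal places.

x̄_st = Σ W_h x̄_h = (550·36.16 + 1400·69.78)/1950 = 60.29744
V̂(x̄_st) = Σ W_h² (1 − n_h/N_h) s_h²/n_h, with W_h = N_h/N and N = 1950:
  stratum Lowland: (550/1950)²·(1 − 108/550)·8.0²/108 = 0.0378854
  stratum Upland: (1400/1950)²·(1 − 332/1400)·36.7²/332 = 1.59523
V̂(x̄_st) = 1.63312
SE(x̄_st) = √1.63312 = 1.27794

x̄_st ≈ 60.297, SE ≈ 1.28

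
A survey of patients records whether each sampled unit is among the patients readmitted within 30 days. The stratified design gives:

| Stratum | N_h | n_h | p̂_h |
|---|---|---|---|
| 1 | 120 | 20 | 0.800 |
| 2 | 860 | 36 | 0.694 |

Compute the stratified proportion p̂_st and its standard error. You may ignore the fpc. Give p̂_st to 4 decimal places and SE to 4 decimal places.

N = 980; stratum weights W_h = N_h/N.
p̂_st = Σ W_h p̂_h = (120·0.800 + 860·0.694)/980 = 0.70698
V̂(p̂_st) = Σ W_h² p̂_h(1−p̂_h)/(n_h−1):
  stratum 1: (120/980)²·0.800·0.200/19 = 0.000126263
  stratum 2: (860/980)²·0.694·0.306/35 = 0.00467259
V̂(p̂_st) = 0.00479885; SE = √V̂ = 0.0692737

p̂_st ≈ 0.7070, SE ≈ 0.0693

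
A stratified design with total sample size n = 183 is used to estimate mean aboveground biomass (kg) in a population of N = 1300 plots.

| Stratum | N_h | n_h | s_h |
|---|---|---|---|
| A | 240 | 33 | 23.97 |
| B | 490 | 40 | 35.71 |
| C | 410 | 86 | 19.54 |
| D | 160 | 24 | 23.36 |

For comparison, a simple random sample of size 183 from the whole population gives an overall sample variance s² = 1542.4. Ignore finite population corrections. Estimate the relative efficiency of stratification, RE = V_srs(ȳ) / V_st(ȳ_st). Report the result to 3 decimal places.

RE ≈ 1.426

V̂(ȳ_st) = Σ W_h² s_h²/n_h, with W_h = N_h/N and N = 1300:
  stratum A: (240/1300)²·23.97²/33 = 0.593414
  stratum B: (490/1300)²·35.71²/40 = 4.52924
  stratum C: (410/1300)²·19.54²/86 = 0.441603
  stratum D: (160/1300)²·23.36²/24 = 0.344419
V_st = 5.90867
V_srs = s²/n = 1542.4/183 = 8.42842
Relative efficiency = V_srs / V_st = 8.42842/5.90867 = 1.4264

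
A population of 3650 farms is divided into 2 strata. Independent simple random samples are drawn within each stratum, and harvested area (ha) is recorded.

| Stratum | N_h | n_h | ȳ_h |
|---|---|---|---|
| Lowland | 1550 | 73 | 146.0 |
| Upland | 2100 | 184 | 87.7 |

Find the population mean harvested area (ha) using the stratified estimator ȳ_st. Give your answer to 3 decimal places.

ȳ_st ≈ 112.458

N = Σ N_h = 3650. Stratum weights W_h = N_h/N.
ȳ_st = (1550·146.0 + 2100·87.7) / 3650 = 112.45753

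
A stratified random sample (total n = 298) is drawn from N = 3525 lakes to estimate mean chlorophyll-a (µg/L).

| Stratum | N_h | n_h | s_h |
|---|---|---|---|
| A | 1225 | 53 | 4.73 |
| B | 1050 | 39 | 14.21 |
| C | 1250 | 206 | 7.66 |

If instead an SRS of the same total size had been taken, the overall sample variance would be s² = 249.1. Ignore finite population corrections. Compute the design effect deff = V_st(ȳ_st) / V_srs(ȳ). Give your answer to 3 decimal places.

deff ≈ 0.653

V̂(ȳ_st) = Σ W_h² s_h²/n_h, with W_h = N_h/N and N = 3525:
  stratum A: (1225/3525)²·4.73²/53 = 0.0509801
  stratum B: (1050/3525)²·14.21²/39 = 0.459393
  stratum C: (1250/3525)²·7.66²/206 = 0.0358172
V_st = 0.54619
V_srs = s²/n = 249.1/298 = 0.835906
deff = V_st / V_srs = 0.54619/0.835906 = 0.6534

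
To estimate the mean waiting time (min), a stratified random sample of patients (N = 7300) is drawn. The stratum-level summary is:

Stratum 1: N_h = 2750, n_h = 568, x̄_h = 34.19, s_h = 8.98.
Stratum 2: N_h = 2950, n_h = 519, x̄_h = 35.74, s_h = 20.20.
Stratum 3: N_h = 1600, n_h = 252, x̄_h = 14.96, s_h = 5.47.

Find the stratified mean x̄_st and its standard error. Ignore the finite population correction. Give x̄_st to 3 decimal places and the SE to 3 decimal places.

x̄_st = Σ W_h x̄_h = (2750·34.19 + 2950·35.74 + 1600·14.96)/7300 = 30.60158
V̂(x̄_st) = Σ W_h² s_h²/n_h, with W_h = N_h/N and N = 7300:
  stratum 1: (2750/7300)²·8.98²/568 = 0.0201476
  stratum 2: (2950/7300)²·20.20²/519 = 0.128391
  stratum 3: (1600/7300)²·5.47²/252 = 0.00570385
V̂(x̄_st) = 0.154242
SE(x̄_st) = √0.154242 = 0.392737

x̄_st ≈ 30.602, SE ≈ 0.393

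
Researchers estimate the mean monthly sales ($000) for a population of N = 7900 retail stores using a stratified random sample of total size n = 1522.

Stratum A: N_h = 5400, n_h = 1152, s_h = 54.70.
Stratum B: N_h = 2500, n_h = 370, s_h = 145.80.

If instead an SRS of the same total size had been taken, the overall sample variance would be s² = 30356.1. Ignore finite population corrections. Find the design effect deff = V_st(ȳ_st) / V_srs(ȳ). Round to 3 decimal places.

V̂(ȳ_st) = Σ W_h² s_h²/n_h, with W_h = N_h/N and N = 7900:
  stratum A: (5400/7900)²·54.70²/1152 = 1.21354
  stratum B: (2500/7900)²·145.80²/370 = 5.75359
V_st = 6.96714
V_srs = s²/n = 30356.1/1522 = 19.9449
deff = V_st / V_srs = 6.96714/19.9449 = 0.3493

deff ≈ 0.349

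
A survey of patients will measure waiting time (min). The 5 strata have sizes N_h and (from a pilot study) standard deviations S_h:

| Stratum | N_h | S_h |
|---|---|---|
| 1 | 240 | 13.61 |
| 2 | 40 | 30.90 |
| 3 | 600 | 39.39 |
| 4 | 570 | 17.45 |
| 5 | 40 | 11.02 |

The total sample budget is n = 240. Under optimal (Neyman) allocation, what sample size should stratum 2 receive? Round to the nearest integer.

8

Neyman allocation: n_h = n · N_h S_h / Σ N_i S_i, with n = 240.
  stratum 1: N_h·S_h = 240·13.61 = 3266.40
  stratum 2: N_h·S_h = 40·30.90 = 1236.00
  stratum 3: N_h·S_h = 600·39.39 = 23634.00
  stratum 4: N_h·S_h = 570·17.45 = 9946.50
  stratum 5: N_h·S_h = 40·11.02 = 440.80
Σ N_h S_h = 38523.70
n for stratum 2 = 240·1236.00/38523.70 = 7.700 → 8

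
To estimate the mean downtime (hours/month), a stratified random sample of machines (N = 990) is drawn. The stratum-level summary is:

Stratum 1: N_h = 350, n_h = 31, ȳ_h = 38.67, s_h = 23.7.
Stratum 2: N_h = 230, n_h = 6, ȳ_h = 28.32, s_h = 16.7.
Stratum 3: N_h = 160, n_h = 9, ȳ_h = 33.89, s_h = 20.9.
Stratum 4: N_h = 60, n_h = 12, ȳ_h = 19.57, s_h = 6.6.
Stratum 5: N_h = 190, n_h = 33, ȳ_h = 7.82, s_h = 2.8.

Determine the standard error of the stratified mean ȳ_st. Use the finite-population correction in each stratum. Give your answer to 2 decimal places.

SE(ȳ_st) ≈ 2.39

V̂(ȳ_st) = Σ W_h² (1 − n_h/N_h) s_h²/n_h, with W_h = N_h/N and N = 990:
  stratum 1: (350/990)²·(1 − 31/350)·23.7²/31 = 2.06406
  stratum 2: (230/990)²·(1 − 6/230)·16.7²/6 = 2.44336
  stratum 3: (160/990)²·(1 − 9/160)·20.9²/9 = 1.1964
  stratum 4: (60/990)²·(1 − 12/60)·6.6²/12 = 0.0106667
  stratum 5: (190/990)²·(1 − 33/190)·2.8²/33 = 0.00723078
V̂(ȳ_st) = 5.72172
SE(ȳ_st) = √5.72172 = 2.39201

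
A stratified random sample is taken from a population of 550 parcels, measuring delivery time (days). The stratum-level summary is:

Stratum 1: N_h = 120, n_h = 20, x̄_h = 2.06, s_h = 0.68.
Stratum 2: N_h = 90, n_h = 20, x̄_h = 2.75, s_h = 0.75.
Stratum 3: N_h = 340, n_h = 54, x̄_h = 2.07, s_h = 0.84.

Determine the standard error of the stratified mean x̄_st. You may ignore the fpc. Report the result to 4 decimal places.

SE(x̄_st) ≈ 0.0827

V̂(x̄_st) = Σ W_h² s_h²/n_h, with W_h = N_h/N and N = 550:
  stratum 1: (120/550)²·0.68²/20 = 0.00110059
  stratum 2: (90/550)²·0.75²/20 = 0.000753099
  stratum 3: (340/550)²·0.84²/54 = 0.00499341
V̂(x̄_st) = 0.0068471
SE(x̄_st) = √0.0068471 = 0.0827472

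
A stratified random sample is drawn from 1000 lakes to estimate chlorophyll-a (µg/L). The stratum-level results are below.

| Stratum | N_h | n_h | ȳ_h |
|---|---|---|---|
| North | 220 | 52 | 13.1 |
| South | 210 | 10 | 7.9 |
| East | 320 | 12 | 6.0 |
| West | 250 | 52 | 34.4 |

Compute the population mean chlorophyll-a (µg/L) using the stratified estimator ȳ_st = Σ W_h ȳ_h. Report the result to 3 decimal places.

N = Σ N_h = 1000. Stratum weights W_h = N_h/N.
ȳ_st = (220·13.1 + 210·7.9 + 320·6.0 + 250·34.4) / 1000 = 15.06100

ȳ_st ≈ 15.061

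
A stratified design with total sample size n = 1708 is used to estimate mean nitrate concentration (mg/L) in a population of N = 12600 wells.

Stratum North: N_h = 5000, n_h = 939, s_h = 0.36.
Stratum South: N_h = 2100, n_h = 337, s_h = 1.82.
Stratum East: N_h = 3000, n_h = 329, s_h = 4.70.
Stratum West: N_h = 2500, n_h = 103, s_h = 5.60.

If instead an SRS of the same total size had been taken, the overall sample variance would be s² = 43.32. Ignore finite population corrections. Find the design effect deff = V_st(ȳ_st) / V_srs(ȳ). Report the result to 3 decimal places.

deff ≈ 0.634

V̂(ȳ_st) = Σ W_h² s_h²/n_h, with W_h = N_h/N and N = 12600:
  stratum North: (5000/12600)²·0.36²/939 = 2.17339e-05
  stratum South: (2100/12600)²·1.82²/337 = 0.00027303
  stratum East: (3000/12600)²·4.70²/329 = 0.00380628
  stratum West: (2500/12600)²·5.60²/103 = 0.0119861
V_st = 0.0160871
V_srs = s²/n = 43.32/1708 = 0.025363
deff = V_st / V_srs = 0.0160871/0.025363 = 0.6343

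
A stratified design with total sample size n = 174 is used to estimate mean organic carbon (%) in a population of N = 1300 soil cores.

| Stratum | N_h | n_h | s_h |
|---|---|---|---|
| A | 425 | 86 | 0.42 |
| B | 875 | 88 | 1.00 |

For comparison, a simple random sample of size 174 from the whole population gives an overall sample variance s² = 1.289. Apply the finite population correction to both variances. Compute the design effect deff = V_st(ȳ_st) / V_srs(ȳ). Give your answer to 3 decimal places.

deff ≈ 0.749

V̂(ȳ_st) = Σ W_h² (1 − n_h/N_h) s_h²/n_h, with W_h = N_h/N and N = 1300:
  stratum A: (425/1300)²·(1 − 86/425)·0.42²/86 = 0.000174865
  stratum B: (875/1300)²·(1 − 88/875)·1.00²/88 = 0.00463035
V_st = 0.00480521
V_srs = (1 − 174/1300)·1.289/174 = 0.00641651
deff = V_st / V_srs = 0.00480521/0.00641651 = 0.7489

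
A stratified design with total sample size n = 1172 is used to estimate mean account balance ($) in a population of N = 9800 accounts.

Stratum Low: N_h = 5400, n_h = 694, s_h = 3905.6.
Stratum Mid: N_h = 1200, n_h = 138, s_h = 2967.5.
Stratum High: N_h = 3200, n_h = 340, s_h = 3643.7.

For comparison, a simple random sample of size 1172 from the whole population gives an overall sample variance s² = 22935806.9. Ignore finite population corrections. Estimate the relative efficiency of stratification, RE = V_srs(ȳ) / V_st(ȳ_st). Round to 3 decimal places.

V̂(ȳ_st) = Σ W_h² s_h²/n_h, with W_h = N_h/N and N = 9800:
  stratum Low: (5400/9800)²·3905.6²/694 = 6673.47
  stratum Mid: (1200/9800)²·2967.5²/138 = 956.781
  stratum High: (3200/9800)²·3643.7²/340 = 4163.46
V_st = 11793.7
V_srs = s²/n = 22935806.9/1172 = 19569.8
Relative efficiency = V_srs / V_st = 19569.8/11793.7 = 1.6593

RE ≈ 1.659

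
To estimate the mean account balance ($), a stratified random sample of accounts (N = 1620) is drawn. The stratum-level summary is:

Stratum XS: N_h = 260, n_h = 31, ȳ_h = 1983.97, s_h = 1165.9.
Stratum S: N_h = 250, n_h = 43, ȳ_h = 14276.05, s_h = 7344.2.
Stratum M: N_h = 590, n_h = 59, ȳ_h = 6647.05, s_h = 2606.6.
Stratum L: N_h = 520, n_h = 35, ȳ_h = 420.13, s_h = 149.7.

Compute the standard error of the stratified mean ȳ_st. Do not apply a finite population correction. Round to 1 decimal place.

V̂(ȳ_st) = Σ W_h² s_h²/n_h, with W_h = N_h/N and N = 1620:
  stratum XS: (260/1620)²·1165.9²/31 = 1129.48
  stratum S: (250/1620)²·7344.2²/43 = 29872.4
  stratum M: (590/1620)²·2606.6²/59 = 15274.6
  stratum L: (520/1620)²·149.7²/35 = 65.9709
V̂(ȳ_st) = 46342.5
SE(ȳ_st) = √46342.5 = 215.273

SE(ȳ_st) ≈ 215.3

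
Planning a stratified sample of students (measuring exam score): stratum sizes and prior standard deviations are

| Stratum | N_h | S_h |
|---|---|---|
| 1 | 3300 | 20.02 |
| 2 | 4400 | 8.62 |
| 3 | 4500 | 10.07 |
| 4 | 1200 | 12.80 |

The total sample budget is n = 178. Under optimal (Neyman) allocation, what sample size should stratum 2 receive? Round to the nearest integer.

Neyman allocation: n_h = n · N_h S_h / Σ N_i S_i, with n = 178.
  stratum 1: N_h·S_h = 3300·20.02 = 66066.00
  stratum 2: N_h·S_h = 4400·8.62 = 37928.00
  stratum 3: N_h·S_h = 4500·10.07 = 45315.00
  stratum 4: N_h·S_h = 1200·12.80 = 15360.00
Σ N_h S_h = 164669.00
n for stratum 2 = 178·37928.00/164669.00 = 40.999 → 41

41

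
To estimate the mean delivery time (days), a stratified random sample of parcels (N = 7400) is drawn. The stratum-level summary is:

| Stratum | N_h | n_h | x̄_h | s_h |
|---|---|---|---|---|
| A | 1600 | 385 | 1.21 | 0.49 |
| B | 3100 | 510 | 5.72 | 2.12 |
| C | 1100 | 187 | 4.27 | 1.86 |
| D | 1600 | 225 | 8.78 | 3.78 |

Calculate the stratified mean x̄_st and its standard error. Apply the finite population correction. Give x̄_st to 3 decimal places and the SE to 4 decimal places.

x̄_st = Σ W_h x̄_h = (1600·1.21 + 3100·5.72 + 1100·4.27 + 1600·8.78)/7400 = 5.19095
V̂(x̄_st) = Σ W_h² (1 − n_h/N_h) s_h²/n_h, with W_h = N_h/N and N = 7400:
  stratum A: (1600/7400)²·(1 − 385/1600)·0.49²/385 = 2.21393e-05
  stratum B: (3100/7400)²·(1 − 510/3100)·2.12²/510 = 0.00129211
  stratum C: (1100/7400)²·(1 − 187/1100)·1.86²/187 = 0.0003393
  stratum D: (1600/7400)²·(1 − 225/1600)·3.78²/225 = 0.00255129
V̂(x̄_st) = 0.00420484
SE(x̄_st) = √0.00420484 = 0.0648448

x̄_st ≈ 5.191, SE ≈ 0.0648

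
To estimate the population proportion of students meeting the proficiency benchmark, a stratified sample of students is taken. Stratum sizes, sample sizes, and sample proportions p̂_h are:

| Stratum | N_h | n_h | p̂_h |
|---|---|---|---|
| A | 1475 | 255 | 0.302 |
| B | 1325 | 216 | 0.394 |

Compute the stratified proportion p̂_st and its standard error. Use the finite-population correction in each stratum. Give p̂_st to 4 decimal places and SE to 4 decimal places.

p̂_st ≈ 0.3455, SE ≈ 0.0200

N = 2800; stratum weights W_h = N_h/N.
p̂_st = Σ W_h p̂_h = (1475·0.302 + 1325·0.394)/2800 = 0.34554
V̂(p̂_st) = Σ W_h² (1 − n_h/N_h) p̂_h(1−p̂_h)/(n_h−1):
  stratum A: (1475/2800)²·(1 − 255/1475)·0.302·0.698/254 = 0.000190487
  stratum B: (1325/2800)²·(1 − 216/1325)·0.394·0.606/215 = 0.000208143
V̂(p̂_st) = 0.00039863; SE = √V̂ = 0.0199657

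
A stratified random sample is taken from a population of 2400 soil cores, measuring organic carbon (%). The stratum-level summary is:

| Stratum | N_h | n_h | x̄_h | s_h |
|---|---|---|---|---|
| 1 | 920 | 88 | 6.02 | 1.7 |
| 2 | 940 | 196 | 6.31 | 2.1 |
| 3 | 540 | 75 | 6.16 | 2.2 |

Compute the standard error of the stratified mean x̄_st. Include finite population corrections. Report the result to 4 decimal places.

V̂(x̄_st) = Σ W_h² (1 − n_h/N_h) s_h²/n_h, with W_h = N_h/N and N = 2400:
  stratum 1: (920/2400)²·(1 − 88/920)·1.7²/88 = 0.00436419
  stratum 2: (940/2400)²·(1 − 196/940)·2.1²/196 = 0.00273187
  stratum 3: (540/2400)²·(1 − 75/540)·2.2²/75 = 0.00281325
V̂(x̄_st) = 0.00990932
SE(x̄_st) = √0.00990932 = 0.0995456

SE(x̄_st) ≈ 0.0995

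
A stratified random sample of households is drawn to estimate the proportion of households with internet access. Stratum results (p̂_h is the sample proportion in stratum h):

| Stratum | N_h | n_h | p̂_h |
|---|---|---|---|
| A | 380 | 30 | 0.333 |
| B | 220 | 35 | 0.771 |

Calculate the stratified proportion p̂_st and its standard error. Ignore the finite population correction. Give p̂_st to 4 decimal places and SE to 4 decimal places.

p̂_st ≈ 0.4936, SE ≈ 0.0614

N = 600; stratum weights W_h = N_h/N.
p̂_st = Σ W_h p̂_h = (380·0.333 + 220·0.771)/600 = 0.49360
V̂(p̂_st) = Σ W_h² p̂_h(1−p̂_h)/(n_h−1):
  stratum A: (380/600)²·0.333·0.667/29 = 0.00307211
  stratum B: (220/600)²·0.771·0.229/34 = 0.000698158
V̂(p̂_st) = 0.00377027; SE = √V̂ = 0.0614025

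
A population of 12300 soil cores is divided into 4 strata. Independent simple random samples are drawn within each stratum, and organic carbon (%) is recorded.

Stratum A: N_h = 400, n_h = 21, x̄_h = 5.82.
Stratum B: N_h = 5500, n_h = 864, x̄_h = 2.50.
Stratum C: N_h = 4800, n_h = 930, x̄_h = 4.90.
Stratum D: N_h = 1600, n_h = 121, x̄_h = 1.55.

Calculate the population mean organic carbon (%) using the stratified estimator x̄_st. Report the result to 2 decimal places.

N = Σ N_h = 12300. Stratum weights W_h = N_h/N.
x̄_st = (400·5.82 + 5500·2.50 + 4800·4.90 + 1600·1.55) / 12300 = 3.4210

x̄_st ≈ 3.42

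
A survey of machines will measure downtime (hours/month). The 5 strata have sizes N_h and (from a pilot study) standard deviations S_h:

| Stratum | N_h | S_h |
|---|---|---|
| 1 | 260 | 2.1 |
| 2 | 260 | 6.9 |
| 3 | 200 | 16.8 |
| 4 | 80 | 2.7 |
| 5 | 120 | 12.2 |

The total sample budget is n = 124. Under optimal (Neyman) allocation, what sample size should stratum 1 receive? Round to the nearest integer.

Neyman allocation: n_h = n · N_h S_h / Σ N_i S_i, with n = 124.
  stratum 1: N_h·S_h = 260·2.1 = 546.00
  stratum 2: N_h·S_h = 260·6.9 = 1794.00
  stratum 3: N_h·S_h = 200·16.8 = 3360.00
  stratum 4: N_h·S_h = 80·2.7 = 216.00
  stratum 5: N_h·S_h = 120·12.2 = 1464.00
Σ N_h S_h = 7380.00
n for stratum 1 = 124·546.00/7380.00 = 9.174 → 9

9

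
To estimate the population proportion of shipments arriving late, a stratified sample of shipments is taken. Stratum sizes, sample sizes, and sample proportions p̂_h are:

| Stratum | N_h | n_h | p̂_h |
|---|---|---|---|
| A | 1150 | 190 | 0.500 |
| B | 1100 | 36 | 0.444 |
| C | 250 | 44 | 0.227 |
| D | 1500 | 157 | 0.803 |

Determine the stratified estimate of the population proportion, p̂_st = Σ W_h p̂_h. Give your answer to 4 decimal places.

N = 4000; stratum weights W_h = N_h/N.
p̂_st = Σ W_h p̂_h = (1150·0.500 + 1100·0.444 + 250·0.227 + 1500·0.803)/4000 = 0.58116

p̂_st ≈ 0.5812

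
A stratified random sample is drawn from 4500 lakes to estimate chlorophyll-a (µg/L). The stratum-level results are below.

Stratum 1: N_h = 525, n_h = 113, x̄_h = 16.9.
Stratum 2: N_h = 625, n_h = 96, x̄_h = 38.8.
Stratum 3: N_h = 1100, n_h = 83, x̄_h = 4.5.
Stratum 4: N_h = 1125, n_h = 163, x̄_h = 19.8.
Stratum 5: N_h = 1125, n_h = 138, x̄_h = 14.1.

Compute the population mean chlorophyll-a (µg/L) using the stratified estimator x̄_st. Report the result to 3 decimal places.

N = Σ N_h = 4500. Stratum weights W_h = N_h/N.
x̄_st = (525·16.9 + 625·38.8 + 1100·4.5 + 1125·19.8 + 1125·14.1) / 4500 = 16.93556

x̄_st ≈ 16.936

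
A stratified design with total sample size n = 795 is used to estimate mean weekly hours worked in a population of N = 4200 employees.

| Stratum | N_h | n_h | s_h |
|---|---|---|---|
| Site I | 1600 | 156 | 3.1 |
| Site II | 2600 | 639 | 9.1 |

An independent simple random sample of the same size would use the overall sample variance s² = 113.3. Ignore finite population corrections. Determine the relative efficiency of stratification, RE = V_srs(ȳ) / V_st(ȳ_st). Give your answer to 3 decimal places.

V̂(ȳ_st) = Σ W_h² s_h²/n_h, with W_h = N_h/N and N = 4200:
  stratum Site I: (1600/4200)²·3.1²/156 = 0.00894005
  stratum Site II: (2600/4200)²·9.1²/639 = 0.0496627
V_st = 0.0586027
V_srs = s²/n = 113.3/795 = 0.142516
Relative efficiency = V_srs / V_st = 0.142516/0.0586027 = 2.4319

RE ≈ 2.432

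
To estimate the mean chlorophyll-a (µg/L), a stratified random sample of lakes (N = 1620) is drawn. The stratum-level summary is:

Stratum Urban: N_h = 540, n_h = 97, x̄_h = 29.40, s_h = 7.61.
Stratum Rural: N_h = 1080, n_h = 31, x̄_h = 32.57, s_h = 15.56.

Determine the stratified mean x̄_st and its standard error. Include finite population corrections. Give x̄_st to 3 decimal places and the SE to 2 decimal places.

x̄_st = Σ W_h x̄_h = (540·29.40 + 1080·32.57)/1620 = 31.51333
V̂(x̄_st) = Σ W_h² (1 − n_h/N_h) s_h²/n_h, with W_h = N_h/N and N = 1620:
  stratum Urban: (540/1620)²·(1 − 97/540)·7.61²/97 = 0.0544208
  stratum Rural: (1080/1620)²·(1 − 31/1080)·15.56²/31 = 3.37153
V̂(x̄_st) = 3.42595
SE(x̄_st) = √3.42595 = 1.85093

x̄_st ≈ 31.513, SE ≈ 1.85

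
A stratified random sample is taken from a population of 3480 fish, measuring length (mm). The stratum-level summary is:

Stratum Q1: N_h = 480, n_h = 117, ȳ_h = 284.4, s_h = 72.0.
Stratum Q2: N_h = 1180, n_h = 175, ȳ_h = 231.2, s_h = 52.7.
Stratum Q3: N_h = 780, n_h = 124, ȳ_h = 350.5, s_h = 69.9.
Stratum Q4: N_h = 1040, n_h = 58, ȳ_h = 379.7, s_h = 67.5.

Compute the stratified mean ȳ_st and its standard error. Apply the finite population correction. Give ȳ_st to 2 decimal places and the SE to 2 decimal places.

ȳ_st = Σ W_h ȳ_h = (480·284.4 + 1180·231.2 + 780·350.5 + 1040·379.7)/3480 = 309.65690
V̂(ȳ_st) = Σ W_h² (1 − n_h/N_h) s_h²/n_h, with W_h = N_h/N and N = 3480:
  stratum Q1: (480/3480)²·(1 − 117/480)·72.0²/117 = 0.637483
  stratum Q2: (1180/3480)²·(1 − 175/1180)·52.7²/175 = 1.55408
  stratum Q3: (780/3480)²·(1 − 124/780)·69.9²/124 = 1.66484
  stratum Q4: (1040/3480)²·(1 − 58/1040)·67.5²/58 = 6.6247
V̂(ȳ_st) = 10.4811
SE(ȳ_st) = √10.4811 = 3.23745

ȳ_st ≈ 309.66, SE ≈ 3.24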